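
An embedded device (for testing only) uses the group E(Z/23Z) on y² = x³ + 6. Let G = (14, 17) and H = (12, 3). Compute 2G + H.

First 2G:
Repeated addition: build up to 2G.
2G: tangent at (14, 17): λ = (3·14² + 0)/(2·17) ≡ 13/11. 11⁻¹ ≡ 21 (mod 23), so λ ≡ 13·21 ≡ 20.
  x = λ² - 14 - 14 = 400 - 28 ≡ 4; y = λ·(14 - 4) - 17 ≡ 22. → (4, 22)
2G = (4, 22).
Finally 2G + H:
(4, 22) + (12, 3). λ = (3 - 22)/(12 - 4) ≡ 4/8 mod 23. 8⁻¹ ≡ 3 (mod 23) since 8·3 = 24 ≡ 1, so λ ≡ 12.
  x = λ² - 4 - 12 = 144 - 16 ≡ 13; y = λ·(4 - 13) - 22 ≡ 8. → (13, 8)

(13, 8)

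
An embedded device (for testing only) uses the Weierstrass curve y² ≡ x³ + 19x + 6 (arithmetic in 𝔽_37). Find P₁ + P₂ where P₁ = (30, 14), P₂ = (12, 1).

(30, 14) + (12, 1). λ = (1 - 14)/(12 - 30) ≡ 24/19 mod 37. 19⁻¹ ≡ 2 (mod 37), so λ ≡ 11.
  x = λ² - 30 - 12 = 121 - 42 ≡ 5; y = λ·(30 - 5) - 14 ≡ 2. → (5, 2)

(5, 2)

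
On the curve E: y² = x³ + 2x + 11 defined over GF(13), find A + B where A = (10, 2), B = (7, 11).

(5, 9)

(10, 2) + (7, 11). λ = (11 - 2)/(7 - 10) ≡ 9/10 mod 13. 10⁻¹ ≡ 4 (mod 13), so λ ≡ 10.
  x = λ² - 10 - 7 = 100 - 17 ≡ 5; y = λ·(10 - 5) - 2 ≡ 9. → (5, 9)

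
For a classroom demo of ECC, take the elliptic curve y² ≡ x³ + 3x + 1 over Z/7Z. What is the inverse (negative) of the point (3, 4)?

-(3, 4) = (3, -4 mod 7) = (3, 3).

(3, 3)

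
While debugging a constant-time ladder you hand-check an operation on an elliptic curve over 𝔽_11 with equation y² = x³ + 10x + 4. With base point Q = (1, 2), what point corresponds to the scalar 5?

Repeated addition: build up to 5Q.
2Q: tangent at (1, 2): λ = (3·1² + 10)/(2·2) ≡ 2/4. 4⁻¹ ≡ 3 (mod 11) since 4·3 = 12 ≡ 1, so λ ≡ 2·3 ≡ 6.
  x = λ² - 1 - 1 = 36 - 2 ≡ 1; y = λ·(1 - 1) - 2 ≡ 9. → (1, 9)
3Q: (1, 9) + (1, 2): same x and y₁ ≡ -y₂, so the sum is 𝒪.
4Q: 𝒪 + (1, 2) = (1, 2) (identity).
5Q: tangent at (1, 2): λ = (3·1² + 10)/(2·2) ≡ 2/4. 4⁻¹ ≡ 3 (mod 11) since 4·3 = 12 ≡ 1, so λ ≡ 2·3 ≡ 6.
  x = λ² - 1 - 1 = 36 - 2 ≡ 1; y = λ·(1 - 1) - 2 ≡ 9. → (1, 9)

(1, 9)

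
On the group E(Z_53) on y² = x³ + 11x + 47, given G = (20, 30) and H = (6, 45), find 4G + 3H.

First 4G:
Repeated addition: build up to 4G.
2G: tangent at (20, 30): λ = (3·20² + 11)/(2·30) ≡ 45/7. 7⁻¹ ≡ 38 (mod 53), so λ ≡ 45·38 ≡ 14.
  x = λ² - 20 - 20 = 196 - 40 ≡ 50; y = λ·(20 - 50) - 30 ≡ 27. → (50, 27)
3G: (50, 27) + (20, 30). λ = (30 - 27)/(20 - 50) ≡ 3/23 mod 53. 23⁻¹ ≡ 30 (mod 53) since 23·30 = 690 ≡ 1, so λ ≡ 37.
  x = λ² - 50 - 20 = 1369 - 70 ≡ 27; y = λ·(50 - 27) - 27 ≡ 29. → (27, 29)
4G: (27, 29) + (20, 30). λ = (30 - 29)/(20 - 27) ≡ 1/46 mod 53. 46⁻¹ ≡ 15 (mod 53), so λ ≡ 15.
  x = λ² - 27 - 20 = 225 - 47 ≡ 19; y = λ·(27 - 19) - 29 ≡ 38. → (19, 38)
4G = (19, 38).
Next 3H:
Repeated addition: build up to 3H.
2H: tangent at (6, 45): λ = (3·6² + 11)/(2·45) ≡ 13/37. 37⁻¹ ≡ 43 (mod 53), so λ ≡ 13·43 ≡ 29.
  x = λ² - 6 - 6 = 841 - 12 ≡ 34; y = λ·(6 - 34) - 45 ≡ 44. → (34, 44)
3H: (34, 44) + (6, 45). λ = (45 - 44)/(6 - 34) ≡ 1/25 mod 53. 25⁻¹ ≡ 17 (mod 53), so λ ≡ 17.
  x = λ² - 34 - 6 = 289 - 40 ≡ 37; y = λ·(34 - 37) - 44 ≡ 11. → (37, 11)
3H = (37, 11).
Finally 4G + 3H:
(19, 38) + (37, 11). λ = (11 - 38)/(37 - 19) ≡ 26/18 mod 53. 18⁻¹ ≡ 3 (mod 53) since 18·3 = 54 ≡ 1, so λ ≡ 25.
  x = λ² - 19 - 37 = 625 - 56 ≡ 39; y = λ·(19 - 39) - 38 ≡ 45. → (39, 45)

(39, 45)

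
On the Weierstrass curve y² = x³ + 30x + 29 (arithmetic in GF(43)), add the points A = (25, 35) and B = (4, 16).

(39, 24)

(25, 35) + (4, 16). λ = (16 - 35)/(4 - 25) ≡ 24/22 mod 43. 22⁻¹ ≡ 2 (mod 43), so λ ≡ 5.
  x = λ² - 25 - 4 = 25 - 29 ≡ 39; y = λ·(25 - 39) - 35 ≡ 24. → (39, 24)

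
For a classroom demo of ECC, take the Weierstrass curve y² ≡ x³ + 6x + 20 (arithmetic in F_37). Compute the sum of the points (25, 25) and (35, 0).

(11, 14)

(25, 25) + (35, 0). λ = (0 - 25)/(35 - 25) ≡ 12/10 mod 37. 10⁻¹ ≡ 26 (mod 37) since 10·26 = 260 ≡ 1, so λ ≡ 16.
  x = λ² - 25 - 35 = 256 - 60 ≡ 11; y = λ·(25 - 11) - 25 ≡ 14. → (11, 14)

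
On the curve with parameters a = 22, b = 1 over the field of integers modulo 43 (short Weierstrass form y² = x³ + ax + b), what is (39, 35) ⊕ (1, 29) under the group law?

(39, 35) + (1, 29). λ = (29 - 35)/(1 - 39) ≡ 37/5 mod 43. 5⁻¹ ≡ 26 (mod 43) since 5·26 = 130 ≡ 1, so λ ≡ 16.
  x = λ² - 39 - 1 = 256 - 40 ≡ 1; y = λ·(39 - 1) - 35 ≡ 14. → (1, 14)

(1, 14)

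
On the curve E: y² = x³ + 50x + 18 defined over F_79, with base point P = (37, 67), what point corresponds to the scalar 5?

Double-and-add on 5 = (101)₂. Start with P = (37, 67) for the leading 1-bit.
double: tangent at (37, 67): λ = (3·37² + 50)/(2·67) ≡ 49/55. 55⁻¹ ≡ 23 (mod 79) since 55·23 = 1265 ≡ 1, so λ ≡ 49·23 ≡ 21.
  x = λ² - 37 - 37 = 441 - 74 ≡ 51; y = λ·(37 - 51) - 67 ≡ 34. → (51, 34)
double: tangent at (51, 34): λ = (3·51² + 50)/(2·34) ≡ 32/68. 68⁻¹ ≡ 43 (mod 79), so λ ≡ 32·43 ≡ 33.
  x = λ² - 51 - 51 = 1089 - 102 ≡ 39; y = λ·(51 - 39) - 34 ≡ 46. → (39, 46)
add P: (39, 46) + (37, 67). λ = (67 - 46)/(37 - 39) ≡ 21/77 mod 79. 77⁻¹ ≡ 39 (mod 79), so λ ≡ 29.
  x = λ² - 39 - 37 = 841 - 76 ≡ 54; y = λ·(39 - 54) - 46 ≡ 72. → (54, 72)

(54, 72)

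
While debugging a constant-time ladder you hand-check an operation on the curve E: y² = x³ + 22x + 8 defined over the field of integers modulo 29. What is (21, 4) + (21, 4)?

(12, 12)

tangent at (21, 4): λ = (3·21² + 22)/(2·4) ≡ 11/8. 8⁻¹ ≡ 11 (mod 29) since 8·11 = 88 ≡ 1, so λ ≡ 11·11 ≡ 5.
  x = λ² - 21 - 21 = 25 - 42 ≡ 12; y = λ·(21 - 12) - 4 ≡ 12. → (12, 12)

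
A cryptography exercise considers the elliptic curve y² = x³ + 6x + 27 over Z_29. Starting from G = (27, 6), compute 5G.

(1, 18)

Repeated addition: build up to 5G.
2G: tangent at (27, 6): λ = (3·27² + 6)/(2·6) ≡ 18/12. 12⁻¹ ≡ 17 (mod 29), so λ ≡ 18·17 ≡ 16.
  x = λ² - 27 - 27 = 256 - 54 ≡ 28; y = λ·(27 - 28) - 6 ≡ 7. → (28, 7)
3G: (28, 7) + (27, 6). λ = (6 - 7)/(27 - 28) ≡ 28/28 mod 29. 28⁻¹ ≡ 28 (mod 29), so λ ≡ 1.
  x = λ² - 28 - 27 = 1 - 55 ≡ 4; y = λ·(28 - 4) - 7 ≡ 17. → (4, 17)
4G: (4, 17) + (27, 6). λ = (6 - 17)/(27 - 4) ≡ 18/23 mod 29. 23⁻¹ ≡ 24 (mod 29), so λ ≡ 26.
  x = λ² - 4 - 27 = 676 - 31 ≡ 7; y = λ·(4 - 7) - 17 ≡ 21. → (7, 21)
5G: (7, 21) + (27, 6). λ = (6 - 21)/(27 - 7) ≡ 14/20 mod 29. 20⁻¹ ≡ 16 (mod 29) since 20·16 = 320 ≡ 1, so λ ≡ 21.
  x = λ² - 7 - 27 = 441 - 34 ≡ 1; y = λ·(7 - 1) - 21 ≡ 18. → (1, 18)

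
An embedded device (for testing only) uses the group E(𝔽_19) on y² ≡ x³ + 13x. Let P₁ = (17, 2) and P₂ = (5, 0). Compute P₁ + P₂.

(17, 2) + (5, 0). λ = (0 - 2)/(5 - 17) ≡ 17/7 mod 19. 7⁻¹ ≡ 11 (mod 19), so λ ≡ 16.
  x = λ² - 17 - 5 = 256 - 22 ≡ 6; y = λ·(17 - 6) - 2 ≡ 3. → (6, 3)

(6, 3)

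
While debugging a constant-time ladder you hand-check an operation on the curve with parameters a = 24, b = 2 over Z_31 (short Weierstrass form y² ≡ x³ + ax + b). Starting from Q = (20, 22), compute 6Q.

(29, 15)

Double-and-add on 6 = (110)₂. Start with Q = (20, 22) for the leading 1-bit.
double: tangent at (20, 22): λ = (3·20² + 24)/(2·22) ≡ 15/13. 13⁻¹ ≡ 12 (mod 31) since 13·12 = 156 ≡ 1, so λ ≡ 15·12 ≡ 25.
  x = λ² - 20 - 20 = 625 - 40 ≡ 27; y = λ·(20 - 27) - 22 ≡ 20. → (27, 20)
add Q: (27, 20) + (20, 22). λ = (22 - 20)/(20 - 27) ≡ 2/24 mod 31. 24⁻¹ ≡ 22 (mod 31), so λ ≡ 13.
  x = λ² - 27 - 20 = 169 - 47 ≡ 29; y = λ·(27 - 29) - 20 ≡ 16. → (29, 16)
double: tangent at (29, 16): λ = (3·29² + 24)/(2·16) ≡ 5/1. 1⁻¹ ≡ 1 (mod 31) since 1·1 = 1 ≡ 1, so λ ≡ 5·1 ≡ 5.
  x = λ² - 29 - 29 = 25 - 58 ≡ 29; y = λ·(29 - 29) - 16 ≡ 15. → (29, 15)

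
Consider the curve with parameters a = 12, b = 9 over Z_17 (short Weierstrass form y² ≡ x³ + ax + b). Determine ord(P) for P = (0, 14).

5

2P: tangent at (0, 14): λ = (3·0² + 12)/(2·14) ≡ 12/11. 11⁻¹ ≡ 14 (mod 17) since 11·14 = 154 ≡ 1, so λ ≡ 12·14 ≡ 15.
  x = λ² - 0 - 0 = 225 - 0 ≡ 4; y = λ·(0 - 4) - 14 ≡ 11. → (4, 11)
3P: (4, 11) + (0, 14). λ = (14 - 11)/(0 - 4) ≡ 3/13 mod 17. 13⁻¹ ≡ 4 (mod 17) since 13·4 = 52 ≡ 1, so λ ≡ 12.
  x = λ² - 4 - 0 = 144 - 4 ≡ 4; y = λ·(4 - 4) - 11 ≡ 6. → (4, 6)
4P: (4, 6) + (0, 14). λ = (14 - 6)/(0 - 4) ≡ 8/13 mod 17. 13⁻¹ ≡ 4 (mod 17), so λ ≡ 15.
  x = λ² - 4 - 0 = 225 - 4 ≡ 0; y = λ·(4 - 0) - 6 ≡ 3. → (0, 3)
5P: (0, 3) + (0, 14): same x and y₁ ≡ -y₂, so the sum is O.
5P = O, so the order is 5.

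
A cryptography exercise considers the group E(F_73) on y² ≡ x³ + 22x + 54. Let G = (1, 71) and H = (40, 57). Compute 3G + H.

(12, 41)

First 3G:
Repeated addition: build up to 3G.
2G: tangent at (1, 71): λ = (3·1² + 22)/(2·71) ≡ 25/69. 69⁻¹ ≡ 18 (mod 73), so λ ≡ 25·18 ≡ 12.
  x = λ² - 1 - 1 = 144 - 2 ≡ 69; y = λ·(1 - 69) - 71 ≡ 62. → (69, 62)
3G: (69, 62) + (1, 71). λ = (71 - 62)/(1 - 69) ≡ 9/5 mod 73. 5⁻¹ ≡ 44 (mod 73) since 5·44 = 220 ≡ 1, so λ ≡ 31.
  x = λ² - 69 - 1 = 961 - 70 ≡ 15; y = λ·(69 - 15) - 62 ≡ 6. → (15, 6)
3G = (15, 6).
Finally 3G + H:
(15, 6) + (40, 57). λ = (57 - 6)/(40 - 15) ≡ 51/25 mod 73. 25⁻¹ ≡ 38 (mod 73), so λ ≡ 40.
  x = λ² - 15 - 40 = 1600 - 55 ≡ 12; y = λ·(15 - 12) - 6 ≡ 41. → (12, 41)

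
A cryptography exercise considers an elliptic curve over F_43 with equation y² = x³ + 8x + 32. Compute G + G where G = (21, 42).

tangent at (21, 42): λ = (3·21² + 8)/(2·42) ≡ 41/41. 41⁻¹ ≡ 21 (mod 43), so λ ≡ 41·21 ≡ 1.
  x = λ² - 21 - 21 = 1 - 42 ≡ 2; y = λ·(21 - 2) - 42 ≡ 20. → (2, 20)

(2, 20)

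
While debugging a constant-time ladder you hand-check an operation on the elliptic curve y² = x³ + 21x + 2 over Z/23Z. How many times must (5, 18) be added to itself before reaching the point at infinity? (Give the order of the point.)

2P: tangent at (5, 18): λ = (3·5² + 21)/(2·18) ≡ 4/13. 13⁻¹ ≡ 16 (mod 23) since 13·16 = 208 ≡ 1, so λ ≡ 4·16 ≡ 18.
  x = λ² - 5 - 5 = 324 - 10 ≡ 15; y = λ·(5 - 15) - 18 ≡ 9. → (15, 9)
3P: (15, 9) + (5, 18). λ = (18 - 9)/(5 - 15) ≡ 9/13 mod 23. 13⁻¹ ≡ 16 (mod 23) since 13·16 = 208 ≡ 1, so λ ≡ 6.
  x = λ² - 15 - 5 = 36 - 20 ≡ 16; y = λ·(15 - 16) - 9 ≡ 8. → (16, 8)
4P: (16, 8) + (5, 18). λ = (18 - 8)/(5 - 16) ≡ 10/12 mod 23. 12⁻¹ ≡ 2 (mod 23), so λ ≡ 20.
  x = λ² - 16 - 5 = 400 - 21 ≡ 11; y = λ·(16 - 11) - 8 ≡ 0. → (11, 0)
5P: (11, 0) + (5, 18). λ = (18 - 0)/(5 - 11) ≡ 18/17 mod 23. 17⁻¹ ≡ 19 (mod 23) since 17·19 = 323 ≡ 1, so λ ≡ 20.
  x = λ² - 11 - 5 = 400 - 16 ≡ 16; y = λ·(11 - 16) - 0 ≡ 15. → (16, 15)
6P: (16, 15) + (5, 18). λ = (18 - 15)/(5 - 16) ≡ 3/12 mod 23. 12⁻¹ ≡ 2 (mod 23), so λ ≡ 6.
  x = λ² - 16 - 5 = 36 - 21 ≡ 15; y = λ·(16 - 15) - 15 ≡ 14. → (15, 14)
7P: (15, 14) + (5, 18). λ = (18 - 14)/(5 - 15) ≡ 4/13 mod 23. 13⁻¹ ≡ 16 (mod 23) since 13·16 = 208 ≡ 1, so λ ≡ 18.
  x = λ² - 15 - 5 = 324 - 20 ≡ 5; y = λ·(15 - 5) - 14 ≡ 5. → (5, 5)
8P: (5, 5) + (5, 18): same x and y₁ ≡ -y₂, so the sum is the point at infinity.
8P = the point at infinity, so the order is 8.

8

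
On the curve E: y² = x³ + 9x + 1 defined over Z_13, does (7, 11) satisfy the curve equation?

yes

y² = 11² ≡ 4; x³ + 9x + 1 = 407 ≡ 4 (mod 13). 4 = 4.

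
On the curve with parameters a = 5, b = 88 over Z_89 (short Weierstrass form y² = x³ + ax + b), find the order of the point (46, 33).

2P: tangent at (46, 33): λ = (3·46² + 5)/(2·33) ≡ 34/66. 66⁻¹ ≡ 58 (mod 89), so λ ≡ 34·58 ≡ 14.
  x = λ² - 46 - 46 = 196 - 92 ≡ 15; y = λ·(46 - 15) - 33 ≡ 45. → (15, 45)
3P: (15, 45) + (46, 33). λ = (33 - 45)/(46 - 15) ≡ 77/31 mod 89. 31⁻¹ ≡ 23 (mod 89) since 31·23 = 713 ≡ 1, so λ ≡ 80.
  x = λ² - 15 - 46 = 6400 - 61 ≡ 20; y = λ·(15 - 20) - 45 ≡ 0. → (20, 0)
4P: (20, 0) + (46, 33). λ = (33 - 0)/(46 - 20) ≡ 33/26 mod 89. 26⁻¹ ≡ 24 (mod 89), so λ ≡ 80.
  x = λ² - 20 - 46 = 6400 - 66 ≡ 15; y = λ·(20 - 15) - 0 ≡ 44. → (15, 44)
5P: (15, 44) + (46, 33). λ = (33 - 44)/(46 - 15) ≡ 78/31 mod 89. 31⁻¹ ≡ 23 (mod 89), so λ ≡ 14.
  x = λ² - 15 - 46 = 196 - 61 ≡ 46; y = λ·(15 - 46) - 44 ≡ 56. → (46, 56)
6P: (46, 56) + (46, 33): same x and y₁ ≡ -y₂, so the sum is O.
6P = O, so the order is 6.

6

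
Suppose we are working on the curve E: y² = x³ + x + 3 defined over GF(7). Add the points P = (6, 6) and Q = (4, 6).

(4, 1)

(6, 6) + (4, 6). λ = (6 - 6)/(4 - 6) ≡ 0/5 mod 7. 5⁻¹ ≡ 3 (mod 7) since 5·3 = 15 ≡ 1, so λ ≡ 0.
  x = λ² - 6 - 4 = 0 - 10 ≡ 4; y = λ·(6 - 4) - 6 ≡ 1. → (4, 1)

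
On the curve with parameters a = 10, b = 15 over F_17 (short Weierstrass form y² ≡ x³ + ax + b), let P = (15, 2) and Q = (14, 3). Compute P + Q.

(6, 6)

(15, 2) + (14, 3). λ = (3 - 2)/(14 - 15) ≡ 1/16 mod 17. 16⁻¹ ≡ 16 (mod 17) since 16·16 = 256 ≡ 1, so λ ≡ 16.
  x = λ² - 15 - 14 = 256 - 29 ≡ 6; y = λ·(15 - 6) - 2 ≡ 6. → (6, 6)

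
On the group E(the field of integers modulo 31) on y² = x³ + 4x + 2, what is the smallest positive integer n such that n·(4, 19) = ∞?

7

2P: tangent at (4, 19): λ = (3·4² + 4)/(2·19) ≡ 21/7. 7⁻¹ ≡ 9 (mod 31), so λ ≡ 21·9 ≡ 3.
  x = λ² - 4 - 4 = 9 - 8 ≡ 1; y = λ·(4 - 1) - 19 ≡ 21. → (1, 21)
3P: (1, 21) + (4, 19). λ = (19 - 21)/(4 - 1) ≡ 29/3 mod 31. 3⁻¹ ≡ 21 (mod 31), so λ ≡ 20.
  x = λ² - 1 - 4 = 400 - 5 ≡ 23; y = λ·(1 - 23) - 21 ≡ 4. → (23, 4)
4P: (23, 4) + (4, 19). λ = (19 - 4)/(4 - 23) ≡ 15/12 mod 31. 12⁻¹ ≡ 13 (mod 31), so λ ≡ 9.
  x = λ² - 23 - 4 = 81 - 27 ≡ 23; y = λ·(23 - 23) - 4 ≡ 27. → (23, 27)
5P: (23, 27) + (4, 19). λ = (19 - 27)/(4 - 23) ≡ 23/12 mod 31. 12⁻¹ ≡ 13 (mod 31), so λ ≡ 20.
  x = λ² - 23 - 4 = 400 - 27 ≡ 1; y = λ·(23 - 1) - 27 ≡ 10. → (1, 10)
6P: (1, 10) + (4, 19). λ = (19 - 10)/(4 - 1) ≡ 9/3 mod 31. 3⁻¹ ≡ 21 (mod 31), so λ ≡ 3.
  x = λ² - 1 - 4 = 9 - 5 ≡ 4; y = λ·(1 - 4) - 10 ≡ 12. → (4, 12)
7P: (4, 12) + (4, 19): same x and y₁ ≡ -y₂, so the sum is ∞.
7P = ∞, so the order is 7.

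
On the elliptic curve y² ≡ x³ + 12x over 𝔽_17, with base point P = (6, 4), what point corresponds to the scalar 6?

Repeated addition: build up to 6P.
2P: tangent at (6, 4): λ = (3·6² + 12)/(2·4) ≡ 1/8. 8⁻¹ ≡ 15 (mod 17) since 8·15 = 120 ≡ 1, so λ ≡ 1·15 ≡ 15.
  x = λ² - 6 - 6 = 225 - 12 ≡ 9; y = λ·(6 - 9) - 4 ≡ 2. → (9, 2)
3P: (9, 2) + (6, 4). λ = (4 - 2)/(6 - 9) ≡ 2/14 mod 17. 14⁻¹ ≡ 11 (mod 17), so λ ≡ 5.
  x = λ² - 9 - 6 = 25 - 15 ≡ 10; y = λ·(9 - 10) - 2 ≡ 10. → (10, 10)
4P: (10, 10) + (6, 4). λ = (4 - 10)/(6 - 10) ≡ 11/13 mod 17. 13⁻¹ ≡ 4 (mod 17) since 13·4 = 52 ≡ 1, so λ ≡ 10.
  x = λ² - 10 - 6 = 100 - 16 ≡ 16; y = λ·(10 - 16) - 10 ≡ 15. → (16, 15)
5P: (16, 15) + (6, 4). λ = (4 - 15)/(6 - 16) ≡ 6/7 mod 17. 7⁻¹ ≡ 5 (mod 17), so λ ≡ 13.
  x = λ² - 16 - 6 = 169 - 22 ≡ 11; y = λ·(16 - 11) - 15 ≡ 16. → (11, 16)
6P: (11, 16) + (6, 4). λ = (4 - 16)/(6 - 11) ≡ 5/12 mod 17. 12⁻¹ ≡ 10 (mod 17), so λ ≡ 16.
  x = λ² - 11 - 6 = 256 - 17 ≡ 1; y = λ·(11 - 1) - 16 ≡ 8. → (1, 8)

(1, 8)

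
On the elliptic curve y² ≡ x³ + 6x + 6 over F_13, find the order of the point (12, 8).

8

2P: tangent at (12, 8): λ = (3·12² + 6)/(2·8) ≡ 9/3. 3⁻¹ ≡ 9 (mod 13), so λ ≡ 9·9 ≡ 3.
  x = λ² - 12 - 12 = 9 - 24 ≡ 11; y = λ·(12 - 11) - 8 ≡ 8. → (11, 8)
3P: (11, 8) + (12, 8). λ = (8 - 8)/(12 - 11) ≡ 0/1 mod 13. 1⁻¹ ≡ 1 (mod 13) since 1·1 = 1 ≡ 1, so λ ≡ 0.
  x = λ² - 11 - 12 = 0 - 23 ≡ 3; y = λ·(11 - 3) - 8 ≡ 5. → (3, 5)
4P: (3, 5) + (12, 8). λ = (8 - 5)/(12 - 3) ≡ 3/9 mod 13. 9⁻¹ ≡ 3 (mod 13), so λ ≡ 9.
  x = λ² - 3 - 12 = 81 - 15 ≡ 1; y = λ·(3 - 1) - 5 ≡ 0. → (1, 0)
5P: (1, 0) + (12, 8). λ = (8 - 0)/(12 - 1) ≡ 8/11 mod 13. 11⁻¹ ≡ 6 (mod 13) since 11·6 = 66 ≡ 1, so λ ≡ 9.
  x = λ² - 1 - 12 = 81 - 13 ≡ 3; y = λ·(1 - 3) - 0 ≡ 8. → (3, 8)
6P: (3, 8) + (12, 8). λ = (8 - 8)/(12 - 3) ≡ 0/9 mod 13. 9⁻¹ ≡ 3 (mod 13), so λ ≡ 0.
  x = λ² - 3 - 12 = 0 - 15 ≡ 11; y = λ·(3 - 11) - 8 ≡ 5. → (11, 5)
7P: (11, 5) + (12, 8). λ = (8 - 5)/(12 - 11) ≡ 3/1 mod 13. 1⁻¹ ≡ 1 (mod 13), so λ ≡ 3.
  x = λ² - 11 - 12 = 9 - 23 ≡ 12; y = λ·(11 - 12) - 5 ≡ 5. → (12, 5)
8P: (12, 5) + (12, 8): same x and y₁ ≡ -y₂, so the sum is O.
8P = O, so the order is 8.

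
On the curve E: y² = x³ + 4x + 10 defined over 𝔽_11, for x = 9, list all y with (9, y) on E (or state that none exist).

4, 7

x³ + 4x + 10 = 775 ≡ 5 (mod 11).
Square roots of 5 mod 11: 4 and 7 (since 4² = 16 ≡ 5).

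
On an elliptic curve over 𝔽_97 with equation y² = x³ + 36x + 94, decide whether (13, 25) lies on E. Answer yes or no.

yes

y² = 25² ≡ 43; x³ + 36x + 94 = 2759 ≡ 43 (mod 97). 43 = 43.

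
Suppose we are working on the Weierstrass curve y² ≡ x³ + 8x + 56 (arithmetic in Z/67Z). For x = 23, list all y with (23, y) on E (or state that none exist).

none

x³ + 8x + 56 = 12407 ≡ 12 (mod 67).
12 is a non-residue mod 67; no y exists.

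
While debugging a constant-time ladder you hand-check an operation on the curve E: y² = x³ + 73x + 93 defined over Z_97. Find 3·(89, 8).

Write P = (89, 8).
Repeated addition: build up to 3P.
2P: tangent at (89, 8): λ = (3·89² + 73)/(2·8) ≡ 71/16. 16⁻¹ ≡ 91 (mod 97) since 16·91 = 1456 ≡ 1, so λ ≡ 71·91 ≡ 59.
  x = λ² - 89 - 89 = 3481 - 178 ≡ 5; y = λ·(89 - 5) - 8 ≡ 1. → (5, 1)
3P: (5, 1) + (89, 8). λ = (8 - 1)/(89 - 5) ≡ 7/84 mod 97. 84⁻¹ ≡ 82 (mod 97), so λ ≡ 89.
  x = λ² - 5 - 89 = 7921 - 94 ≡ 67; y = λ·(5 - 67) - 1 ≡ 10. → (67, 10)

(67, 10)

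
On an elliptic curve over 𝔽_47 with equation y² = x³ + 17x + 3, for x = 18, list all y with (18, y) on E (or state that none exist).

x³ + 17x + 3 = 6141 ≡ 31 (mod 47).
31 is a non-residue mod 47; no y exists.

none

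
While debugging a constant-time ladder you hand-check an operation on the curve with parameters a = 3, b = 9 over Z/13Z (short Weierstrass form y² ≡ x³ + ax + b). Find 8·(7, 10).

Write P = (7, 10).
Repeated addition: build up to 8P.
2P: tangent at (7, 10): λ = (3·7² + 3)/(2·10) ≡ 7/7. 7⁻¹ ≡ 2 (mod 13) since 7·2 = 14 ≡ 1, so λ ≡ 7·2 ≡ 1.
  x = λ² - 7 - 7 = 1 - 14 ≡ 0; y = λ·(7 - 0) - 10 ≡ 10. → (0, 10)
3P: (0, 10) + (7, 10). λ = (10 - 10)/(7 - 0) ≡ 0/7 mod 13. 7⁻¹ ≡ 2 (mod 13), so λ ≡ 0.
  x = λ² - 0 - 7 = 0 - 7 ≡ 6; y = λ·(0 - 6) - 10 ≡ 3. → (6, 3)
4P: (6, 3) + (7, 10). λ = (10 - 3)/(7 - 6) ≡ 7/1 mod 13. 1⁻¹ ≡ 1 (mod 13) since 1·1 = 1 ≡ 1, so λ ≡ 7.
  x = λ² - 6 - 7 = 49 - 13 ≡ 10; y = λ·(6 - 10) - 3 ≡ 8. → (10, 8)
5P: (10, 8) + (7, 10). λ = (10 - 8)/(7 - 10) ≡ 2/10 mod 13. 10⁻¹ ≡ 4 (mod 13) since 10·4 = 40 ≡ 1, so λ ≡ 8.
  x = λ² - 10 - 7 = 64 - 17 ≡ 8; y = λ·(10 - 8) - 8 ≡ 8. → (8, 8)
6P: (8, 8) + (7, 10). λ = (10 - 8)/(7 - 8) ≡ 2/12 mod 13. 12⁻¹ ≡ 12 (mod 13), so λ ≡ 11.
  x = λ² - 8 - 7 = 121 - 15 ≡ 2; y = λ·(8 - 2) - 8 ≡ 6. → (2, 6)
7P: (2, 6) + (7, 10). λ = (10 - 6)/(7 - 2) ≡ 4/5 mod 13. 5⁻¹ ≡ 8 (mod 13), so λ ≡ 6.
  x = λ² - 2 - 7 = 36 - 9 ≡ 1; y = λ·(2 - 1) - 6 ≡ 0. → (1, 0)
8P: (1, 0) + (7, 10). λ = (10 - 0)/(7 - 1) ≡ 10/6 mod 13. 6⁻¹ ≡ 11 (mod 13), so λ ≡ 6.
  x = λ² - 1 - 7 = 36 - 8 ≡ 2; y = λ·(1 - 2) - 0 ≡ 7. → (2, 7)

(2, 7)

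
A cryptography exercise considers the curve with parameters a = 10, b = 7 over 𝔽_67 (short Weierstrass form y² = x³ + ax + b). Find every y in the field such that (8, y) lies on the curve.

x³ + 10x + 7 = 599 ≡ 63 (mod 67).
63 is a non-residue mod 67; no y exists.

none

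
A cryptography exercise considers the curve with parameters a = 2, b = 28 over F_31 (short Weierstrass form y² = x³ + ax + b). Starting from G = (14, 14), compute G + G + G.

(16, 23)

Repeated addition: build up to 3G.
2G: tangent at (14, 14): λ = (3·14² + 2)/(2·14) ≡ 1/28. 28⁻¹ ≡ 10 (mod 31), so λ ≡ 1·10 ≡ 10.
  x = λ² - 14 - 14 = 100 - 28 ≡ 10; y = λ·(14 - 10) - 14 ≡ 26. → (10, 26)
3G: (10, 26) + (14, 14). λ = (14 - 26)/(14 - 10) ≡ 19/4 mod 31. 4⁻¹ ≡ 8 (mod 31), so λ ≡ 28.
  x = λ² - 10 - 14 = 784 - 24 ≡ 16; y = λ·(10 - 16) - 26 ≡ 23. → (16, 23)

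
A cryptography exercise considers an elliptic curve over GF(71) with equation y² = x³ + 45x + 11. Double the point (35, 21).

tangent at (35, 21): λ = (3·35² + 45)/(2·21) ≡ 28/42. 42⁻¹ ≡ 22 (mod 71), so λ ≡ 28·22 ≡ 48.
  x = λ² - 35 - 35 = 2304 - 70 ≡ 33; y = λ·(35 - 33) - 21 ≡ 4. → (33, 4)

(33, 4)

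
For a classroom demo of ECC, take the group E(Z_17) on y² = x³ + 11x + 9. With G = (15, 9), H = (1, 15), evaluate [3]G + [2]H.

(1, 2)

First 3G:
Repeated addition: build up to 3G.
2G: tangent at (15, 9): λ = (3·15² + 11)/(2·9) ≡ 6/1. 1⁻¹ ≡ 1 (mod 17), so λ ≡ 6·1 ≡ 6.
  x = λ² - 15 - 15 = 36 - 30 ≡ 6; y = λ·(15 - 6) - 9 ≡ 11. → (6, 11)
3G: (6, 11) + (15, 9). λ = (9 - 11)/(15 - 6) ≡ 15/9 mod 17. 9⁻¹ ≡ 2 (mod 17) since 9·2 = 18 ≡ 1, so λ ≡ 13.
  x = λ² - 6 - 15 = 169 - 21 ≡ 12; y = λ·(6 - 12) - 11 ≡ 13. → (12, 13)
3G = (12, 13).
Next 2H:
Repeated addition: build up to 2H.
2H: tangent at (1, 15): λ = (3·1² + 11)/(2·15) ≡ 14/13. 13⁻¹ ≡ 4 (mod 17), so λ ≡ 14·4 ≡ 5.
  x = λ² - 1 - 1 = 25 - 2 ≡ 6; y = λ·(1 - 6) - 15 ≡ 11. → (6, 11)
2H = (6, 11).
Finally 3G + 2H:
(12, 13) + (6, 11). λ = (11 - 13)/(6 - 12) ≡ 15/11 mod 17. 11⁻¹ ≡ 14 (mod 17), so λ ≡ 6.
  x = λ² - 12 - 6 = 36 - 18 ≡ 1; y = λ·(12 - 1) - 13 ≡ 2. → (1, 2)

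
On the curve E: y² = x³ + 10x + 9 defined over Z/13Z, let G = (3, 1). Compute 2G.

tangent at (3, 1): λ = (3·3² + 10)/(2·1) ≡ 11/2. 2⁻¹ ≡ 7 (mod 13) since 2·7 = 14 ≡ 1, so λ ≡ 11·7 ≡ 12.
  x = λ² - 3 - 3 = 144 - 6 ≡ 8; y = λ·(3 - 8) - 1 ≡ 4. → (8, 4)

(8, 4)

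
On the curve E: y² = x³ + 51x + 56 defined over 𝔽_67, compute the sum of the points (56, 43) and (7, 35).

(56, 43) + (7, 35). λ = (35 - 43)/(7 - 56) ≡ 59/18 mod 67. 18⁻¹ ≡ 41 (mod 67), so λ ≡ 7.
  x = λ² - 56 - 7 = 49 - 63 ≡ 53; y = λ·(56 - 53) - 43 ≡ 45. → (53, 45)

(53, 45)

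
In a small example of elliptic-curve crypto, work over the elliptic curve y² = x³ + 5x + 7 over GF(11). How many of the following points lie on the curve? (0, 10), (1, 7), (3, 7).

1

(0, 10): 10² ≡ 1, rhs ≡ 7 → off.
(1, 7): 7² ≡ 5, rhs ≡ 2 → off.
(3, 7): 7² ≡ 5, rhs ≡ 5 → on.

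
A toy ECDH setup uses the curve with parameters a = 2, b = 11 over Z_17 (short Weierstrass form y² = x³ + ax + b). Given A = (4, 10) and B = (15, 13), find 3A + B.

O

First 3A:
Repeated addition: build up to 3A.
2A: tangent at (4, 10): λ = (3·4² + 2)/(2·10) ≡ 16/3. 3⁻¹ ≡ 6 (mod 17), so λ ≡ 16·6 ≡ 11.
  x = λ² - 4 - 4 = 121 - 8 ≡ 11; y = λ·(4 - 11) - 10 ≡ 15. → (11, 15)
3A: (11, 15) + (4, 10). λ = (10 - 15)/(4 - 11) ≡ 12/10 mod 17. 10⁻¹ ≡ 12 (mod 17), so λ ≡ 8.
  x = λ² - 11 - 4 = 64 - 15 ≡ 15; y = λ·(11 - 15) - 15 ≡ 4. → (15, 4)
3A = (15, 4).
Finally 3A + B:
(15, 4) + (15, 13): same x and y₁ ≡ -y₂, so the sum is O.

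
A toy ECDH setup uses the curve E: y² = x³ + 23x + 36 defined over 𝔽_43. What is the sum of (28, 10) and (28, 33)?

The two points share x = 28 and their y-coordinates satisfy 10 + 33 ≡ 0 (mod 43), so they are inverses. Their sum is ∞.

O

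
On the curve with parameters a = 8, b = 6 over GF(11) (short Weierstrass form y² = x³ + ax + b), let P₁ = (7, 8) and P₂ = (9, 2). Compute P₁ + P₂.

(4, 5)

(7, 8) + (9, 2). λ = (2 - 8)/(9 - 7) ≡ 5/2 mod 11. 2⁻¹ ≡ 6 (mod 11), so λ ≡ 8.
  x = λ² - 7 - 9 = 64 - 16 ≡ 4; y = λ·(7 - 4) - 8 ≡ 5. → (4, 5)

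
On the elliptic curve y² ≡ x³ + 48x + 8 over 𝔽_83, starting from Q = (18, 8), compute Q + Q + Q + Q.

(54, 17)

Repeated addition: build up to 4Q.
2Q: tangent at (18, 8): λ = (3·18² + 48)/(2·8) ≡ 24/16. 16⁻¹ ≡ 26 (mod 83), so λ ≡ 24·26 ≡ 43.
  x = λ² - 18 - 18 = 1849 - 36 ≡ 70; y = λ·(18 - 70) - 8 ≡ 80. → (70, 80)
3Q: (70, 80) + (18, 8). λ = (8 - 80)/(18 - 70) ≡ 11/31 mod 83. 31⁻¹ ≡ 75 (mod 83), so λ ≡ 78.
  x = λ² - 70 - 18 = 6084 - 88 ≡ 20; y = λ·(70 - 20) - 80 ≡ 2. → (20, 2)
4Q: (20, 2) + (18, 8). λ = (8 - 2)/(18 - 20) ≡ 6/81 mod 83. 81⁻¹ ≡ 41 (mod 83), so λ ≡ 80.
  x = λ² - 20 - 18 = 6400 - 38 ≡ 54; y = λ·(20 - 54) - 2 ≡ 17. → (54, 17)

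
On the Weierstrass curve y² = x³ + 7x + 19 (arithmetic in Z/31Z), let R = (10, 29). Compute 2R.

(29, 11)

tangent at (10, 29): λ = (3·10² + 7)/(2·29) ≡ 28/27. 27⁻¹ ≡ 23 (mod 31), so λ ≡ 28·23 ≡ 24.
  x = λ² - 10 - 10 = 576 - 20 ≡ 29; y = λ·(10 - 29) - 29 ≡ 11. → (29, 11)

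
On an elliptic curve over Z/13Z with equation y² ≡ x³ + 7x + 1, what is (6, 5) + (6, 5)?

tangent at (6, 5): λ = (3·6² + 7)/(2·5) ≡ 11/10. 10⁻¹ ≡ 4 (mod 13), so λ ≡ 11·4 ≡ 5.
  x = λ² - 6 - 6 = 25 - 12 ≡ 0; y = λ·(6 - 0) - 5 ≡ 12. → (0, 12)

(0, 12)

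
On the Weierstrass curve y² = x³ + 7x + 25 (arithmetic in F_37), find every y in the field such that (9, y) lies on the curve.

15, 22

x³ + 7x + 25 = 817 ≡ 3 (mod 37).
Square roots of 3 mod 37: 15 and 22 (since 15² = 225 ≡ 3).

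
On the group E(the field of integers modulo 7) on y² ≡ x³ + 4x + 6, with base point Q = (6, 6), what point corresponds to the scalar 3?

(1, 2)

Repeated addition: build up to 3Q.
2Q: tangent at (6, 6): λ = (3·6² + 4)/(2·6) ≡ 0/5. 5⁻¹ ≡ 3 (mod 7), so λ ≡ 0·3 ≡ 0.
  x = λ² - 6 - 6 = 0 - 12 ≡ 2; y = λ·(6 - 2) - 6 ≡ 1. → (2, 1)
3Q: (2, 1) + (6, 6). λ = (6 - 1)/(6 - 2) ≡ 5/4 mod 7. 4⁻¹ ≡ 2 (mod 7) since 4·2 = 8 ≡ 1, so λ ≡ 3.
  x = λ² - 2 - 6 = 9 - 8 ≡ 1; y = λ·(2 - 1) - 1 ≡ 2. → (1, 2)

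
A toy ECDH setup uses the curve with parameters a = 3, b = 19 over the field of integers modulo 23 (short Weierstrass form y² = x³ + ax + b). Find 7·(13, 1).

Write P = (13, 1).
Repeated addition: build up to 7P.
2P: tangent at (13, 1): λ = (3·13² + 3)/(2·1) ≡ 4/2. 2⁻¹ ≡ 12 (mod 23) since 2·12 = 24 ≡ 1, so λ ≡ 4·12 ≡ 2.
  x = λ² - 13 - 13 = 4 - 26 ≡ 1; y = λ·(13 - 1) - 1 ≡ 0. → (1, 0)
3P: (1, 0) + (13, 1). λ = (1 - 0)/(13 - 1) ≡ 1/12 mod 23. 12⁻¹ ≡ 2 (mod 23) since 12·2 = 24 ≡ 1, so λ ≡ 2.
  x = λ² - 1 - 13 = 4 - 14 ≡ 13; y = λ·(1 - 13) - 0 ≡ 22. → (13, 22)
4P: (13, 22) + (13, 1): same x and y₁ ≡ -y₂, so the sum is O.
5P: O + (13, 1) = (13, 1) (identity).
6P: tangent at (13, 1): λ = (3·13² + 3)/(2·1) ≡ 4/2. 2⁻¹ ≡ 12 (mod 23), so λ ≡ 4·12 ≡ 2.
  x = λ² - 13 - 13 = 4 - 26 ≡ 1; y = λ·(13 - 1) - 1 ≡ 0. → (1, 0)
7P: (1, 0) + (13, 1). λ = (1 - 0)/(13 - 1) ≡ 1/12 mod 23. 12⁻¹ ≡ 2 (mod 23), so λ ≡ 2.
  x = λ² - 1 - 13 = 4 - 14 ≡ 13; y = λ·(1 - 13) - 0 ≡ 22. → (13, 22)

(13, 22)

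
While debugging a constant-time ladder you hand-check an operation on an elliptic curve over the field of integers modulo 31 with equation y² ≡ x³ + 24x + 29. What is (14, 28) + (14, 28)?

tangent at (14, 28): λ = (3·14² + 24)/(2·28) ≡ 23/25. 25⁻¹ ≡ 5 (mod 31), so λ ≡ 23·5 ≡ 22.
  x = λ² - 14 - 14 = 484 - 28 ≡ 22; y = λ·(14 - 22) - 28 ≡ 13. → (22, 13)

(22, 13)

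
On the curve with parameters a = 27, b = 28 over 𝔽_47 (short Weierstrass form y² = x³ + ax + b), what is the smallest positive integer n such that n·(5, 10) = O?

9

2P: tangent at (5, 10): λ = (3·5² + 27)/(2·10) ≡ 8/20. 20⁻¹ ≡ 40 (mod 47) since 20·40 = 800 ≡ 1, so λ ≡ 8·40 ≡ 38.
  x = λ² - 5 - 5 = 1444 - 10 ≡ 24; y = λ·(5 - 24) - 10 ≡ 20. → (24, 20)
3P: (24, 20) + (5, 10). λ = (10 - 20)/(5 - 24) ≡ 37/28 mod 47. 28⁻¹ ≡ 42 (mod 47), so λ ≡ 3.
  x = λ² - 24 - 5 = 9 - 29 ≡ 27; y = λ·(24 - 27) - 20 ≡ 18. → (27, 18)
4P: (27, 18) + (5, 10). λ = (10 - 18)/(5 - 27) ≡ 39/25 mod 47. 25⁻¹ ≡ 32 (mod 47), so λ ≡ 26.
  x = λ² - 27 - 5 = 676 - 32 ≡ 33; y = λ·(27 - 33) - 18 ≡ 14. → (33, 14)
5P: (33, 14) + (5, 10). λ = (10 - 14)/(5 - 33) ≡ 43/19 mod 47. 19⁻¹ ≡ 5 (mod 47) since 19·5 = 95 ≡ 1, so λ ≡ 27.
  x = λ² - 33 - 5 = 729 - 38 ≡ 33; y = λ·(33 - 33) - 14 ≡ 33. → (33, 33)
6P: (33, 33) + (5, 10). λ = (10 - 33)/(5 - 33) ≡ 24/19 mod 47. 19⁻¹ ≡ 5 (mod 47), so λ ≡ 26.
  x = λ² - 33 - 5 = 676 - 38 ≡ 27; y = λ·(33 - 27) - 33 ≡ 29. → (27, 29)
7P: (27, 29) + (5, 10). λ = (10 - 29)/(5 - 27) ≡ 28/25 mod 47. 25⁻¹ ≡ 32 (mod 47) since 25·32 = 800 ≡ 1, so λ ≡ 3.
  x = λ² - 27 - 5 = 9 - 32 ≡ 24; y = λ·(27 - 24) - 29 ≡ 27. → (24, 27)
8P: (24, 27) + (5, 10). λ = (10 - 27)/(5 - 24) ≡ 30/28 mod 47. 28⁻¹ ≡ 42 (mod 47) since 28·42 = 1176 ≡ 1, so λ ≡ 38.
  x = λ² - 24 - 5 = 1444 - 29 ≡ 5; y = λ·(24 - 5) - 27 ≡ 37. → (5, 37)
9P: (5, 37) + (5, 10): same x and y₁ ≡ -y₂, so the sum is O.
9P = O, so the order is 9.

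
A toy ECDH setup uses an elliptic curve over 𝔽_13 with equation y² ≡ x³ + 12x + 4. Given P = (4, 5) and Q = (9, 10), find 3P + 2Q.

First 3P:
Repeated addition: build up to 3P.
2P: tangent at (4, 5): λ = (3·4² + 12)/(2·5) ≡ 8/10. 10⁻¹ ≡ 4 (mod 13) since 10·4 = 40 ≡ 1, so λ ≡ 8·4 ≡ 6.
  x = λ² - 4 - 4 = 36 - 8 ≡ 2; y = λ·(4 - 2) - 5 ≡ 7. → (2, 7)
3P: (2, 7) + (4, 5). λ = (5 - 7)/(4 - 2) ≡ 11/2 mod 13. 2⁻¹ ≡ 7 (mod 13), so λ ≡ 12.
  x = λ² - 2 - 4 = 144 - 6 ≡ 8; y = λ·(2 - 8) - 7 ≡ 12. → (8, 12)
3P = (8, 12).
Next 2Q:
Repeated addition: build up to 2Q.
2Q: tangent at (9, 10): λ = (3·9² + 12)/(2·10) ≡ 8/7. 7⁻¹ ≡ 2 (mod 13), so λ ≡ 8·2 ≡ 3.
  x = λ² - 9 - 9 = 9 - 18 ≡ 4; y = λ·(9 - 4) - 10 ≡ 5. → (4, 5)
2Q = (4, 5).
Finally 3P + 2Q:
(8, 12) + (4, 5). λ = (5 - 12)/(4 - 8) ≡ 6/9 mod 13. 9⁻¹ ≡ 3 (mod 13) since 9·3 = 27 ≡ 1, so λ ≡ 5.
  x = λ² - 8 - 4 = 25 - 12 ≡ 0; y = λ·(8 - 0) - 12 ≡ 2. → (0, 2)

(0, 2)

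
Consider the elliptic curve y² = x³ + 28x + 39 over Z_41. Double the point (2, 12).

tangent at (2, 12): λ = (3·2² + 28)/(2·12) ≡ 40/24. 24⁻¹ ≡ 12 (mod 41), so λ ≡ 40·12 ≡ 29.
  x = λ² - 2 - 2 = 841 - 4 ≡ 17; y = λ·(2 - 17) - 12 ≡ 4. → (17, 4)

(17, 4)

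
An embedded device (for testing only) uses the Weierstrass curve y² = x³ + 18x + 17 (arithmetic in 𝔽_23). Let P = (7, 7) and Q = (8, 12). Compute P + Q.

(10, 1)

(7, 7) + (8, 12). λ = (12 - 7)/(8 - 7) ≡ 5/1 mod 23. 1⁻¹ ≡ 1 (mod 23), so λ ≡ 5.
  x = λ² - 7 - 8 = 25 - 15 ≡ 10; y = λ·(7 - 10) - 7 ≡ 1. → (10, 1)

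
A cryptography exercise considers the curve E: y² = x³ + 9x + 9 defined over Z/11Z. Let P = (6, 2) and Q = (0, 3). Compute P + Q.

(6, 2) + (0, 3). λ = (3 - 2)/(0 - 6) ≡ 1/5 mod 11. 5⁻¹ ≡ 9 (mod 11), so λ ≡ 9.
  x = λ² - 6 - 0 = 81 - 6 ≡ 9; y = λ·(6 - 9) - 2 ≡ 4. → (9, 4)

(9, 4)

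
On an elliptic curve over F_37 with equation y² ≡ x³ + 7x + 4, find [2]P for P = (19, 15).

tangent at (19, 15): λ = (3·19² + 7)/(2·15) ≡ 17/30. 30⁻¹ ≡ 21 (mod 37), so λ ≡ 17·21 ≡ 24.
  x = λ² - 19 - 19 = 576 - 38 ≡ 20; y = λ·(19 - 20) - 15 ≡ 35. → (20, 35)

(20, 35)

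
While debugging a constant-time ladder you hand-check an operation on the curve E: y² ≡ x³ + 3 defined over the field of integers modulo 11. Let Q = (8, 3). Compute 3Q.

Repeated addition: build up to 3Q.
2Q: tangent at (8, 3): λ = (3·8² + 0)/(2·3) ≡ 5/6. 6⁻¹ ≡ 2 (mod 11) since 6·2 = 12 ≡ 1, so λ ≡ 5·2 ≡ 10.
  x = λ² - 8 - 8 = 100 - 16 ≡ 7; y = λ·(8 - 7) - 3 ≡ 7. → (7, 7)
3Q: (7, 7) + (8, 3). λ = (3 - 7)/(8 - 7) ≡ 7/1 mod 11. 1⁻¹ ≡ 1 (mod 11), so λ ≡ 7.
  x = λ² - 7 - 8 = 49 - 15 ≡ 1; y = λ·(7 - 1) - 7 ≡ 2. → (1, 2)

(1, 2)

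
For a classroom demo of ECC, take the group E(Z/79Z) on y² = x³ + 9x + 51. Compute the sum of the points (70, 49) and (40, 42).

(70, 49) + (40, 42). λ = (42 - 49)/(40 - 70) ≡ 72/49 mod 79. 49⁻¹ ≡ 50 (mod 79), so λ ≡ 45.
  x = λ² - 70 - 40 = 2025 - 110 ≡ 19; y = λ·(70 - 19) - 49 ≡ 34. → (19, 34)

(19, 34)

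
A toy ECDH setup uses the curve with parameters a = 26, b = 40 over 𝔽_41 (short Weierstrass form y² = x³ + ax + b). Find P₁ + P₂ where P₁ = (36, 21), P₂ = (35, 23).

(36, 21) + (35, 23). λ = (23 - 21)/(35 - 36) ≡ 2/40 mod 41. 40⁻¹ ≡ 40 (mod 41), so λ ≡ 39.
  x = λ² - 36 - 35 = 1521 - 71 ≡ 15; y = λ·(36 - 15) - 21 ≡ 19. → (15, 19)

(15, 19)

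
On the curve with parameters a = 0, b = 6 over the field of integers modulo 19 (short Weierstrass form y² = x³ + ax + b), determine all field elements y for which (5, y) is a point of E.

6, 13

x³ + 0x + 6 = 131 ≡ 17 (mod 19).
Square roots of 17 mod 19: 6 and 13 (since 6² = 36 ≡ 17).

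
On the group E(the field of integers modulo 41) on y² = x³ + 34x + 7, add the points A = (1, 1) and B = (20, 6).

(22, 28)

(1, 1) + (20, 6). λ = (6 - 1)/(20 - 1) ≡ 5/19 mod 41. 19⁻¹ ≡ 13 (mod 41) since 19·13 = 247 ≡ 1, so λ ≡ 24.
  x = λ² - 1 - 20 = 576 - 21 ≡ 22; y = λ·(1 - 22) - 1 ≡ 28. → (22, 28)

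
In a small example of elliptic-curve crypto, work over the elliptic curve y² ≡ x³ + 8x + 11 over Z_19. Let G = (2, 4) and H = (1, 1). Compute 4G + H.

(11, 10)

First 4G:
Repeated addition: build up to 4G.
2G: tangent at (2, 4): λ = (3·2² + 8)/(2·4) ≡ 1/8. 8⁻¹ ≡ 12 (mod 19) since 8·12 = 96 ≡ 1, so λ ≡ 1·12 ≡ 12.
  x = λ² - 2 - 2 = 144 - 4 ≡ 7; y = λ·(2 - 7) - 4 ≡ 12. → (7, 12)
3G: (7, 12) + (2, 4). λ = (4 - 12)/(2 - 7) ≡ 11/14 mod 19. 14⁻¹ ≡ 15 (mod 19), so λ ≡ 13.
  x = λ² - 7 - 2 = 169 - 9 ≡ 8; y = λ·(7 - 8) - 12 ≡ 13. → (8, 13)
4G: (8, 13) + (2, 4). λ = (4 - 13)/(2 - 8) ≡ 10/13 mod 19. 13⁻¹ ≡ 3 (mod 19) since 13·3 = 39 ≡ 1, so λ ≡ 11.
  x = λ² - 8 - 2 = 121 - 10 ≡ 16; y = λ·(8 - 16) - 13 ≡ 13. → (16, 13)
4G = (16, 13).
Finally 4G + H:
(16, 13) + (1, 1). λ = (1 - 13)/(1 - 16) ≡ 7/4 mod 19. 4⁻¹ ≡ 5 (mod 19) since 4·5 = 20 ≡ 1, so λ ≡ 16.
  x = λ² - 16 - 1 = 256 - 17 ≡ 11; y = λ·(16 - 11) - 13 ≡ 10. → (11, 10)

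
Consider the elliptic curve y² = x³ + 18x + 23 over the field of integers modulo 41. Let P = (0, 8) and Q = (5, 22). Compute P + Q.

(34, 28)

(0, 8) + (5, 22). λ = (22 - 8)/(5 - 0) ≡ 14/5 mod 41. 5⁻¹ ≡ 33 (mod 41), so λ ≡ 11.
  x = λ² - 0 - 5 = 121 - 5 ≡ 34; y = λ·(0 - 34) - 8 ≡ 28. → (34, 28)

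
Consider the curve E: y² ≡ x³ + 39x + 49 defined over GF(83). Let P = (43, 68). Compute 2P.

tangent at (43, 68): λ = (3·43² + 39)/(2·68) ≡ 25/53. 53⁻¹ ≡ 47 (mod 83), so λ ≡ 25·47 ≡ 13.
  x = λ² - 43 - 43 = 169 - 86 ≡ 0; y = λ·(43 - 0) - 68 ≡ 76. → (0, 76)

(0, 76)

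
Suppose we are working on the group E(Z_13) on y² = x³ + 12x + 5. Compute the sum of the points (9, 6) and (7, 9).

(9, 7)

(9, 6) + (7, 9). λ = (9 - 6)/(7 - 9) ≡ 3/11 mod 13. 11⁻¹ ≡ 6 (mod 13) since 11·6 = 66 ≡ 1, so λ ≡ 5.
  x = λ² - 9 - 7 = 25 - 16 ≡ 9; y = λ·(9 - 9) - 6 ≡ 7. → (9, 7)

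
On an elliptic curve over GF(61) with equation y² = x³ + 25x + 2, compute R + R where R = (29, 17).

tangent at (29, 17): λ = (3·29² + 25)/(2·17) ≡ 47/34. 34⁻¹ ≡ 9 (mod 61) since 34·9 = 306 ≡ 1, so λ ≡ 47·9 ≡ 57.
  x = λ² - 29 - 29 = 3249 - 58 ≡ 19; y = λ·(29 - 19) - 17 ≡ 4. → (19, 4)

(19, 4)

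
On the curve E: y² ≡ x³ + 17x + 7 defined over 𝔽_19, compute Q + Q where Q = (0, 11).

tangent at (0, 11): λ = (3·0² + 17)/(2·11) ≡ 17/3. 3⁻¹ ≡ 13 (mod 19), so λ ≡ 17·13 ≡ 12.
  x = λ² - 0 - 0 = 144 - 0 ≡ 11; y = λ·(0 - 11) - 11 ≡ 9. → (11, 9)

(11, 9)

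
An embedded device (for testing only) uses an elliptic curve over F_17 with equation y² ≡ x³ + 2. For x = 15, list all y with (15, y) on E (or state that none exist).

none

x³ + 0x + 2 = 3377 ≡ 11 (mod 17).
11 is a non-residue mod 17; no y exists.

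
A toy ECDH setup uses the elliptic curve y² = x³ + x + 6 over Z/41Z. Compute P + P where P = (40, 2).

tangent at (40, 2): λ = (3·40² + 1)/(2·2) ≡ 4/4. 4⁻¹ ≡ 31 (mod 41), so λ ≡ 4·31 ≡ 1.
  x = λ² - 40 - 40 = 1 - 80 ≡ 3; y = λ·(40 - 3) - 2 ≡ 35. → (3, 35)

(3, 35)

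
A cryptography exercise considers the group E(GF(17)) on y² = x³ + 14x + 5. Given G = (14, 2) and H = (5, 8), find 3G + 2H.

(13, 15)

First 3G:
Repeated addition: build up to 3G.
2G: tangent at (14, 2): λ = (3·14² + 14)/(2·2) ≡ 7/4. 4⁻¹ ≡ 13 (mod 17), so λ ≡ 7·13 ≡ 6.
  x = λ² - 14 - 14 = 36 - 28 ≡ 8; y = λ·(14 - 8) - 2 ≡ 0. → (8, 0)
3G: (8, 0) + (14, 2). λ = (2 - 0)/(14 - 8) ≡ 2/6 mod 17. 6⁻¹ ≡ 3 (mod 17), so λ ≡ 6.
  x = λ² - 8 - 14 = 36 - 22 ≡ 14; y = λ·(8 - 14) - 0 ≡ 15. → (14, 15)
3G = (14, 15).
Next 2H:
Repeated addition: build up to 2H.
2H: tangent at (5, 8): λ = (3·5² + 14)/(2·8) ≡ 4/16. 16⁻¹ ≡ 16 (mod 17) since 16·16 = 256 ≡ 1, so λ ≡ 4·16 ≡ 13.
  x = λ² - 5 - 5 = 169 - 10 ≡ 6; y = λ·(5 - 6) - 8 ≡ 13. → (6, 13)
2H = (6, 13).
Finally 3G + 2H:
(14, 15) + (6, 13). λ = (13 - 15)/(6 - 14) ≡ 15/9 mod 17. 9⁻¹ ≡ 2 (mod 17) since 9·2 = 18 ≡ 1, so λ ≡ 13.
  x = λ² - 14 - 6 = 169 - 20 ≡ 13; y = λ·(14 - 13) - 15 ≡ 15. → (13, 15)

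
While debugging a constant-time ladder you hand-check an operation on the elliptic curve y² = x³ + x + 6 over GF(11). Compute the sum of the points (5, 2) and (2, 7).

(5, 2) + (2, 7). λ = (7 - 2)/(2 - 5) ≡ 5/8 mod 11. 8⁻¹ ≡ 7 (mod 11), so λ ≡ 2.
  x = λ² - 5 - 2 = 4 - 7 ≡ 8; y = λ·(5 - 8) - 2 ≡ 3. → (8, 3)

(8, 3)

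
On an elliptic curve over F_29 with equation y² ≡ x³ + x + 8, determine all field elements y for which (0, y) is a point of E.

x³ + 1x + 8 = 8 ≡ 8 (mod 29).
8 is a non-residue mod 29; no y exists.

none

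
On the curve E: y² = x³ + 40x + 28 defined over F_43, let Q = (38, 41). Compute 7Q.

(11, 6)

Repeated addition: build up to 7Q.
2Q: tangent at (38, 41): λ = (3·38² + 40)/(2·41) ≡ 29/39. 39⁻¹ ≡ 32 (mod 43) since 39·32 = 1248 ≡ 1, so λ ≡ 29·32 ≡ 25.
  x = λ² - 38 - 38 = 625 - 76 ≡ 33; y = λ·(38 - 33) - 41 ≡ 41. → (33, 41)
3Q: (33, 41) + (38, 41). λ = (41 - 41)/(38 - 33) ≡ 0/5 mod 43. 5⁻¹ ≡ 26 (mod 43), so λ ≡ 0.
  x = λ² - 33 - 38 = 0 - 71 ≡ 15; y = λ·(33 - 15) - 41 ≡ 2. → (15, 2)
4Q: (15, 2) + (38, 41). λ = (41 - 2)/(38 - 15) ≡ 39/23 mod 43. 23⁻¹ ≡ 15 (mod 43) since 23·15 = 345 ≡ 1, so λ ≡ 26.
  x = λ² - 15 - 38 = 676 - 53 ≡ 21; y = λ·(15 - 21) - 2 ≡ 14. → (21, 14)
5Q: (21, 14) + (38, 41). λ = (41 - 14)/(38 - 21) ≡ 27/17 mod 43. 17⁻¹ ≡ 38 (mod 43) since 17·38 = 646 ≡ 1, so λ ≡ 37.
  x = λ² - 21 - 38 = 1369 - 59 ≡ 20; y = λ·(21 - 20) - 14 ≡ 23. → (20, 23)
6Q: (20, 23) + (38, 41). λ = (41 - 23)/(38 - 20) ≡ 18/18 mod 43. 18⁻¹ ≡ 12 (mod 43), so λ ≡ 1.
  x = λ² - 20 - 38 = 1 - 58 ≡ 29; y = λ·(20 - 29) - 23 ≡ 11. → (29, 11)
7Q: (29, 11) + (38, 41). λ = (41 - 11)/(38 - 29) ≡ 30/9 mod 43. 9⁻¹ ≡ 24 (mod 43) since 9·24 = 216 ≡ 1, so λ ≡ 32.
  x = λ² - 29 - 38 = 1024 - 67 ≡ 11; y = λ·(29 - 11) - 11 ≡ 6. → (11, 6)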